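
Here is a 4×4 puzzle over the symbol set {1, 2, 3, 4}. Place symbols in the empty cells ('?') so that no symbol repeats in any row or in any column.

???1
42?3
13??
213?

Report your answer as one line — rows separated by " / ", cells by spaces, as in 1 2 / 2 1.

(r1,c1) = 3
(r1,c2) = 4
(r1,c3) = 2
(r2,c3) = 1
(r3,c3) = 4
(r3,c4) = 2
(r4,c4) = 4

3 4 2 1 / 4 2 1 3 / 1 3 4 2 / 2 1 3 4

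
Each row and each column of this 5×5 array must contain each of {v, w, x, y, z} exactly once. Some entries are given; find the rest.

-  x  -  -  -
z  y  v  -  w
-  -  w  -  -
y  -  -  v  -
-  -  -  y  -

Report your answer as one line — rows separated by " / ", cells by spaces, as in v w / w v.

v x y w z / z y v x w / x v w z y / y w z v x / w z x y v

(r2,c4) = x
(r3,c4) = z
(r1,c4) = w
(r3,c2) = v
(r1,c1) = v
(r3,c1) = x
(r3,c5) = y
(r5,c1) = w
(r5,c2) = z
(r5,c3) = x
(r5,c5) = v
(r1,c5) = z
(r4,c2) = w
(r4,c3) = z
(r4,c5) = x
(r1,c3) = y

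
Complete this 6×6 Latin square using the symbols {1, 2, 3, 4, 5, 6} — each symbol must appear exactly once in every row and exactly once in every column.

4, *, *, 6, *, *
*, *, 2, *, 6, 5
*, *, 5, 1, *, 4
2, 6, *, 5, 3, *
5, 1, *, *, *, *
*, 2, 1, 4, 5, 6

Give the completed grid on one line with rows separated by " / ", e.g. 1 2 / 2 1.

4 5 3 6 1 2 / 1 4 2 3 6 5 / 6 3 5 1 2 4 / 2 6 4 5 3 1 / 5 1 6 2 4 3 / 3 2 1 4 5 6

At row 1, column 3: row 1 has {4,6}; column 3 has {1,2,5}; that leaves 3.
At row 2, column 4: row 2 has {2,5,6}; column 4 has {1,4,5,6}; that leaves 3.
At row 3, column 2: row 3 has {1,4,5}; column 2 has {1,2,6}; that leaves 3.
At row 3, column 5: row 3 has {1,3,4,5}; column 5 has {3,5,6}; that leaves 2.
At row 4, column 3: row 4 has {2,3,5,6}; column 3 has {1,2,3,5}; that leaves 4.
At row 4, column 6: row 4 has {2,3,4,5,6}; column 6 has {4,5,6}; that leaves 1.
At row 5, column 3: row 5 has {1,5}; column 3 has {1,2,3,4,5}; that leaves 6.
At row 5, column 4: row 5 has {1,5,6}; column 4 has {1,3,4,5,6}; that leaves 2.
At row 5, column 5: row 5 has {1,2,5,6}; column 5 has {2,3,5,6}; that leaves 4.
At row 5, column 6: row 5 has {1,2,4,5,6}; column 6 has {1,4,5,6}; that leaves 3.
At row 6, column 1: row 6 has {1,2,4,5,6}; column 1 has {2,4,5}; that leaves 3.
At row 1, column 2: row 1 has {3,4,6}; column 2 has {1,2,3,6}; that leaves 5.
At row 1, column 5: row 1 has {3,4,5,6}; column 5 has {2,3,4,5,6}; that leaves 1.
At row 1, column 6: row 1 has {1,3,4,5,6}; column 6 has {1,3,4,5,6}; that leaves 2.
At row 2, column 1: row 2 has {2,3,5,6}; column 1 has {2,3,4,5}; that leaves 1.
At row 2, column 2: row 2 has {1,2,3,5,6}; column 2 has {1,2,3,5,6}; that leaves 4.
At row 3, column 1: row 3 has {1,2,3,4,5}; column 1 has {1,2,3,4,5}; that leaves 6.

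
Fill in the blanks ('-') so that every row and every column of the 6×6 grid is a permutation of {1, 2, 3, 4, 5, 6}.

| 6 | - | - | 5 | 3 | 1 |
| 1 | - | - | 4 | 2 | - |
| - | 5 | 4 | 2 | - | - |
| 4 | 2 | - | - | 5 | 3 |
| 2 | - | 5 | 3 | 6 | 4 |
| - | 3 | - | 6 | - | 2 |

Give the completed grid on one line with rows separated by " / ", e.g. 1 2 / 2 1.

(r1,c2) = 4
(r1,c3) = 2
(r2,c2) = 6
(r2,c3) = 3
(r2,c6) = 5
(r3,c1) = 3
(r3,c5) = 1
(r3,c6) = 6
(r4,c4) = 1
(r5,c2) = 1
(r6,c1) = 5
(r6,c3) = 1
(r6,c5) = 4
(r4,c3) = 6

6 4 2 5 3 1 / 1 6 3 4 2 5 / 3 5 4 2 1 6 / 4 2 6 1 5 3 / 2 1 5 3 6 4 / 5 3 1 6 4 2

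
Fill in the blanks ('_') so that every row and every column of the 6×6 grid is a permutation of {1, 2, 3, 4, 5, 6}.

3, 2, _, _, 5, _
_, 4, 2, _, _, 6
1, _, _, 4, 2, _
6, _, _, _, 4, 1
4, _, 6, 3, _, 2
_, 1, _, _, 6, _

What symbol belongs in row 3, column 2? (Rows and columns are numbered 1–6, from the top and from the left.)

6

row 1 has {2,3,5}; column 6 has {1,2,6} — only 4 is left for (r1,c6).
row 2 has {2,4,6}; column 1 has {1,3,4,6} — only 5 is left for (r2,c1).
row 2 has {2,4,5,6}; column 4 has {3,4} — only 1 is left for (r2,c4).
row 2 has {1,2,4,5,6}; column 5 has {2,4,5,6} — only 3 is left for (r2,c5).
row 5 has {2,3,4,6}; column 2 has {1,2,4} — only 5 is left for (r5,c2).
row 5 has {2,3,4,5,6}; column 5 has {2,3,4,5,6} — only 1 is left for (r5,c5).
row 6 has {1,6}; column 1 has {1,3,4,5,6} — only 2 is left for (r6,c1).
row 6 has {1,2,6}; column 4 has {1,3,4} — only 5 is left for (r6,c4).
row 6 has {1,2,5,6}; column 6 has {1,2,4,6} — only 3 is left for (r6,c6).
row 1 has {2,3,4,5}; column 3 has {2,6} — only 1 is left for (r1,c3).
row 1 has {1,2,3,4,5}; column 4 has {1,3,4,5} — only 6 is left for (r1,c4).
row 3 has {1,2,4}; column 6 has {1,2,3,4,6} — only 5 is left for (r3,c6).
row 4 has {1,4,6}; column 2 has {1,2,4,5} — only 3 is left for (r4,c2).
row 4 has {1,3,4,6}; column 3 has {1,2,6} — only 5 is left for (r4,c3).
row 4 has {1,3,4,5,6}; column 4 has {1,3,4,5,6} — only 2 is left for (r4,c4).
row 6 has {1,2,3,5,6}; column 3 has {1,2,5,6} — only 4 is left for (r6,c3).
row 3 has {1,2,4,5}; column 2 has {1,2,3,4,5} — only 6 is left for (r3,c2).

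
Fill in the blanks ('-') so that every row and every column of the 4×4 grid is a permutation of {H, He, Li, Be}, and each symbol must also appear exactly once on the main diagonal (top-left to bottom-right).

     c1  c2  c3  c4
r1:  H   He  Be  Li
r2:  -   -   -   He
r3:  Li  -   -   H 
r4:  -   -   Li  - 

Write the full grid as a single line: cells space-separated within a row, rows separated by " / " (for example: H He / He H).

H He Be Li / Be Li H He / Li Be He H / He H Li Be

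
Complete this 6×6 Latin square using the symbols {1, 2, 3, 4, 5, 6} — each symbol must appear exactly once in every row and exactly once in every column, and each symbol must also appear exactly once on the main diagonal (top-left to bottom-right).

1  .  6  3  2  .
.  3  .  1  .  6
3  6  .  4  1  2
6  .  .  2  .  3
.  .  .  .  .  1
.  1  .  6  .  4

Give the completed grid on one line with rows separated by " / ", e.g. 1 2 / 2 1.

1 4 6 3 2 5 / 2 3 4 1 5 6 / 3 6 5 4 1 2 / 6 5 1 2 4 3 / 4 2 3 5 6 1 / 5 1 2 6 3 4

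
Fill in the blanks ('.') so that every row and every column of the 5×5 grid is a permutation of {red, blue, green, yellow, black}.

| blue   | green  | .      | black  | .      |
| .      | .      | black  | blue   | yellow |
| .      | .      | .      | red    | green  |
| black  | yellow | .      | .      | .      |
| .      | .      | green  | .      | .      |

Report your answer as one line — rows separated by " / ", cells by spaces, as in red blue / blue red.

(r1,c5) = red
(r2,c2) = red
(r3,c1) = yellow
(r3,c3) = blue
(r4,c3) = red
(r4,c4) = green
(r4,c5) = blue
(r5,c1) = red
(r5,c4) = yellow
(r5,c5) = black
(r1,c3) = yellow
(r2,c1) = green
(r3,c2) = black
(r5,c2) = blue

blue green yellow black red / green red black blue yellow / yellow black blue red green / black yellow red green blue / red blue green yellow black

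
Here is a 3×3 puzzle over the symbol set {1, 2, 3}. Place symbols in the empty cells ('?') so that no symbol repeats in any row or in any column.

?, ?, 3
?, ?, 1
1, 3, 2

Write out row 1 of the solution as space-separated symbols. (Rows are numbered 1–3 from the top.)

2 1 3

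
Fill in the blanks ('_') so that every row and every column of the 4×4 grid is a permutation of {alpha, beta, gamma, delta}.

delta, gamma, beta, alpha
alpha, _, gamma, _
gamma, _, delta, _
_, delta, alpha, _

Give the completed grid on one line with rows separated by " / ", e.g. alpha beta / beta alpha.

delta gamma beta alpha / alpha beta gamma delta / gamma alpha delta beta / beta delta alpha gamma

Cell (r2,c2): row 2 has {alpha,gamma}; column 2 has {gamma,delta} → beta.
Cell (r2,c4): row 2 has {alpha,beta,gamma}; column 4 has {alpha} → delta.
Cell (r3,c2): row 3 has {gamma,delta}; column 2 has {beta,gamma,delta} → alpha.
Cell (r3,c4): row 3 has {alpha,gamma,delta}; column 4 has {alpha,delta} → beta.
Cell (r4,c1): row 4 has {alpha,delta}; column 1 has {alpha,gamma,delta} → beta.
Cell (r4,c4): row 4 has {alpha,beta,delta}; column 4 has {alpha,beta,delta} → gamma.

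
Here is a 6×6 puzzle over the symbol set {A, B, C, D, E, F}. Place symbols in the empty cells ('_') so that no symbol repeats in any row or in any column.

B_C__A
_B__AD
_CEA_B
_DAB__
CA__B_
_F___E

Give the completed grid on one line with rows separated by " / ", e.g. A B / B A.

(r1,c2) = E
(r2,c3) = F
(r5,c3) = D
(r5,c6) = F
(r6,c3) = B
(r2,c1) = E
(r2,c4) = C
(r4,c1) = F
(r4,c6) = C
(r5,c4) = E
(r6,c4) = D
(r6,c5) = C
(r1,c4) = F
(r1,c5) = D
(r3,c1) = D
(r3,c5) = F
(r4,c5) = E
(r6,c1) = A

B E C F D A / E B F C A D / D C E A F B / F D A B E C / C A D E B F / A F B D C E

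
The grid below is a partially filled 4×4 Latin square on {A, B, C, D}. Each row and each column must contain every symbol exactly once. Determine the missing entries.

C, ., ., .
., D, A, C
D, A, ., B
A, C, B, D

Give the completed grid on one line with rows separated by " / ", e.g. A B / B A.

C B D A / B D A C / D A C B / A C B D

(r1,c2) = B
(r1,c3) = D
(r1,c4) = A
(r2,c1) = B
(r3,c3) = C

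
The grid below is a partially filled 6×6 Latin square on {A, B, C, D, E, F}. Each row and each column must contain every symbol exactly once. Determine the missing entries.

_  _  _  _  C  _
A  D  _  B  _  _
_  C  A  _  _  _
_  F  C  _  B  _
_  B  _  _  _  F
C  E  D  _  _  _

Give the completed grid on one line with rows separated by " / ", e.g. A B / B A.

F A B E C D / A D F B E C / B C A F D E / E F C D B A / D B E C A F / C E D A F B

row 1 has {C}; column 2 has {B,C,D,E,F} — only A is left for (r1,c2).
row 5 has {B,F}; column 3 has {A,C,D} — only E is left for (r5,c3).
row 2 has {A,B,D}; column 3 has {A,C,D,E} — only F is left for (r2,c3).
row 2 has {A,B,D,F}; column 5 has {B,C} — only E is left for (r2,c5).
row 2 has {A,B,D,E,F}; column 6 has {F} — only C is left for (r2,c6).
row 5 has {B,E,F}; column 1 has {A,C} — only D is left for (r5,c1).
row 5 has {B,D,E,F}; column 5 has {B,C,E} — only A is left for (r5,c5).
row 6 has {C,D,E}; column 5 has {A,B,C,E} — only F is left for (r6,c5).
row 1 has {A,C}; column 3 has {A,C,D,E,F} — only B is left for (r1,c3).
row 3 has {A,C}; column 5 has {A,B,C,E,F} — only D is left for (r3,c5).
row 4 has {B,C,F}; column 1 has {A,C,D} — only E is left for (r4,c1).
row 5 has {A,B,D,E,F}; column 4 has {B} — only C is left for (r5,c4).
row 6 has {C,D,E,F}; column 4 has {B,C} — only A is left for (r6,c4).
row 6 has {A,C,D,E,F}; column 6 has {C,F} — only B is left for (r6,c6).
row 1 has {A,B,C}; column 1 has {A,C,D,E} — only F is left for (r1,c1).
row 3 has {A,C,D}; column 1 has {A,C,D,E,F} — only B is left for (r3,c1).
row 3 has {A,B,C,D}; column 6 has {B,C,F} — only E is left for (r3,c6).
row 4 has {B,C,E,F}; column 4 has {A,B,C} — only D is left for (r4,c4).
row 4 has {B,C,D,E,F}; column 6 has {B,C,E,F} — only A is left for (r4,c6).
row 1 has {A,B,C,F}; column 4 has {A,B,C,D} — only E is left for (r1,c4).
row 1 has {A,B,C,E,F}; column 6 has {A,B,C,E,F} — only D is left for (r1,c6).
row 3 has {A,B,C,D,E}; column 4 has {A,B,C,D,E} — only F is left for (r3,c4).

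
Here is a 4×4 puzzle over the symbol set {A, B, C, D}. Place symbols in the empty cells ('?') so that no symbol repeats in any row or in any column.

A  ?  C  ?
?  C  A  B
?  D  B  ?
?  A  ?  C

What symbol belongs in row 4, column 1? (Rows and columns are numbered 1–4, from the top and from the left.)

B

(r1,c2) = B
(r1,c4) = D
(r2,c1) = D
(r3,c1) = C
(r3,c4) = A
(r4,c1) = B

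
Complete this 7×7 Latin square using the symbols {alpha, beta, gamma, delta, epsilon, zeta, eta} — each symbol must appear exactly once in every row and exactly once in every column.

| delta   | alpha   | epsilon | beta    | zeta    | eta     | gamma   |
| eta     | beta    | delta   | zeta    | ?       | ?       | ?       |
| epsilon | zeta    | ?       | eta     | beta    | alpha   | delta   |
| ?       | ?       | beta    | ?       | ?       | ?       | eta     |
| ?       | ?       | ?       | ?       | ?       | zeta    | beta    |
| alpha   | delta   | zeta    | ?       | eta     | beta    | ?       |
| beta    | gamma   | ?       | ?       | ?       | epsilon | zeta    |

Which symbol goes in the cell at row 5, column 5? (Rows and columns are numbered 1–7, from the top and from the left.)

row 2 has {beta,delta,zeta,eta}; column 6 has {alpha,beta,epsilon,zeta,eta} — only gamma is left for (r2,c6).
row 3 has {alpha,beta,delta,epsilon,zeta,eta}; column 3 has {beta,delta,epsilon,zeta} — only gamma is left for (r3,c3).
row 4 has {beta,eta}; column 2 has {alpha,beta,gamma,delta,zeta} — only epsilon is left for (r4,c2).
row 4 has {beta,epsilon,eta}; column 6 has {alpha,beta,gamma,epsilon,zeta,eta} — only delta is left for (r4,c6).
row 5 has {beta,zeta}; column 1 has {alpha,beta,delta,epsilon,eta} — only gamma is left for (r5,c1).
row 5 has {beta,gamma,zeta}; column 2 has {alpha,beta,gamma,delta,epsilon,zeta} — only eta is left for (r5,c2).
row 5 has {beta,gamma,zeta,eta}; column 3 has {beta,gamma,delta,epsilon,zeta} — only alpha is left for (r5,c3).
row 6 has {alpha,beta,delta,zeta,eta}; column 7 has {beta,gamma,delta,zeta,eta} — only epsilon is left for (r6,c7).
row 7 has {beta,gamma,epsilon,zeta}; column 3 has {alpha,beta,gamma,delta,epsilon,zeta} — only eta is left for (r7,c3).
row 2 has {beta,gamma,delta,zeta,eta}; column 7 has {beta,gamma,delta,epsilon,zeta,eta} — only alpha is left for (r2,c7).
row 4 has {beta,delta,epsilon,eta}; column 1 has {alpha,beta,gamma,delta,epsilon,eta} — only zeta is left for (r4,c1).
row 6 has {alpha,beta,delta,epsilon,zeta,eta}; column 4 has {beta,zeta,eta} — only gamma is left for (r6,c4).
row 2 has {alpha,beta,gamma,delta,zeta,eta}; column 5 has {beta,zeta,eta} — only epsilon is left for (r2,c5).
row 4 has {beta,delta,epsilon,zeta,eta}; column 4 has {beta,gamma,zeta,eta} — only alpha is left for (r4,c4).
row 4 has {alpha,beta,delta,epsilon,zeta,eta}; column 5 has {beta,epsilon,zeta,eta} — only gamma is left for (r4,c5).
row 5 has {alpha,beta,gamma,zeta,eta}; column 5 has {beta,gamma,epsilon,zeta,eta} — only delta is left for (r5,c5).

delta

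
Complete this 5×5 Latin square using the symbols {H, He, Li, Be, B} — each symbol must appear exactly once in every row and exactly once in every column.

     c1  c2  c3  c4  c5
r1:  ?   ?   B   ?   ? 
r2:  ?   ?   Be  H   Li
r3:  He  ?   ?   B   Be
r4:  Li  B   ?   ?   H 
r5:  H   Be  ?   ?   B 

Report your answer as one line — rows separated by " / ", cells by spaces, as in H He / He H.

row 1 has {B}; column 1 has {H,He,Li} — only Be is left for (r1,c1).
row 1 has {Be,B}; column 5 has {H,Li,Be,B} — only He is left for (r1,c5).
row 2 has {H,Li,Be}; column 1 has {H,He,Li,Be} — only B is left for (r2,c1).
row 2 has {H,Li,Be,B}; column 2 has {Be,B} — only He is left for (r2,c2).
row 4 has {H,Li,B}; column 3 has {Be,B} — only He is left for (r4,c3).
row 4 has {H,He,Li,B}; column 4 has {H,B} — only Be is left for (r4,c4).
row 5 has {H,Be,B}; column 3 has {He,Be,B} — only Li is left for (r5,c3).
row 5 has {H,Li,Be,B}; column 4 has {H,Be,B} — only He is left for (r5,c4).
row 1 has {He,Be,B}; column 4 has {H,He,Be,B} — only Li is left for (r1,c4).
row 3 has {He,Be,B}; column 3 has {He,Li,Be,B} — only H is left for (r3,c3).
row 1 has {He,Li,Be,B}; column 2 has {He,Be,B} — only H is left for (r1,c2).
row 3 has {H,He,Be,B}; column 2 has {H,He,Be,B} — only Li is left for (r3,c2).

Be H B Li He / B He Be H Li / He Li H B Be / Li B He Be H / H Be Li He B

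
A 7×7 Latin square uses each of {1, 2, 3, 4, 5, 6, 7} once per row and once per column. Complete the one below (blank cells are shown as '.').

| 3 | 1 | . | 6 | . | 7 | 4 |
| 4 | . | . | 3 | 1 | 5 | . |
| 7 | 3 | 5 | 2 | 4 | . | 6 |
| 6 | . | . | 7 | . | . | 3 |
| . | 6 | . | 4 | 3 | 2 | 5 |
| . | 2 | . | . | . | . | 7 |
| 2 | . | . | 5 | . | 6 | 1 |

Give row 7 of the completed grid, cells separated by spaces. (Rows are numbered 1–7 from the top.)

2 4 3 5 7 6 1

(r1,c3) = 2
(r1,c5) = 5
(r2,c2) = 7
(r2,c3) = 6
(r2,c7) = 2
(r3,c6) = 1
(r4,c5) = 2
(r4,c6) = 4
(r5,c1) = 1
(r5,c3) = 7
(r6,c1) = 5
(r6,c4) = 1
(r6,c5) = 6
(r6,c6) = 3
(r7,c2) = 4
(r7,c3) = 3
(r7,c5) = 7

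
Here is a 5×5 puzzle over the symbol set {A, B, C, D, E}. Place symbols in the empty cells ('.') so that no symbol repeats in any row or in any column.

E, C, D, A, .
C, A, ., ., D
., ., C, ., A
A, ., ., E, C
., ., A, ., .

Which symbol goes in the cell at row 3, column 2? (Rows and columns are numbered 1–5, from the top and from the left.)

E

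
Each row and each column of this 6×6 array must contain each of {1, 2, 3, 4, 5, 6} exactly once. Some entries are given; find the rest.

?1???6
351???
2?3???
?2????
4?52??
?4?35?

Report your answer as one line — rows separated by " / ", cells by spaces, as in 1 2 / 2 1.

(r1,c1): row 1 has {1,6}; column 1 has {2,3,4}, so it must be 5.
(r1,c4): row 1 has {1,5,6}; column 4 has {2,3}, so it must be 4.
(r2,c4): row 2 has {1,3,5}; column 4 has {2,3,4}, so it must be 6.
(r3,c2): row 3 has {2,3}; column 2 has {1,2,4,5}, so it must be 6.
(r5,c2): row 5 has {2,4,5}; column 2 has {1,2,4,5,6}, so it must be 3.
(r5,c6): row 5 has {2,3,4,5}; column 6 has {6}, so it must be 1.
(r6,c6): row 6 has {3,4,5}; column 6 has {1,6}, so it must be 2.
(r1,c3): row 1 has {1,4,5,6}; column 3 has {1,3,5}, so it must be 2.
(r1,c5): row 1 has {1,2,4,5,6}; column 5 has {5}, so it must be 3.
(r2,c6): row 2 has {1,3,5,6}; column 6 has {1,2,6}, so it must be 4.
(r3,c6): row 3 has {2,3,6}; column 6 has {1,2,4,6}, so it must be 5.
(r4,c6): row 4 has {2}; column 6 has {1,2,4,5,6}, so it must be 3.
(r5,c5): row 5 has {1,2,3,4,5}; column 5 has {3,5}, so it must be 6.
(r6,c3): row 6 has {2,3,4,5}; column 3 has {1,2,3,5}, so it must be 6.
(r2,c5): row 2 has {1,3,4,5,6}; column 5 has {3,5,6}, so it must be 2.
(r3,c4): row 3 has {2,3,5,6}; column 4 has {2,3,4,6}, so it must be 1.
(r3,c5): row 3 has {1,2,3,5,6}; column 5 has {2,3,5,6}, so it must be 4.
(r4,c3): row 4 has {2,3}; column 3 has {1,2,3,5,6}, so it must be 4.
(r4,c4): row 4 has {2,3,4}; column 4 has {1,2,3,4,6}, so it must be 5.
(r4,c5): row 4 has {2,3,4,5}; column 5 has {2,3,4,5,6}, so it must be 1.
(r6,c1): row 6 has {2,3,4,5,6}; column 1 has {2,3,4,5}, so it must be 1.
(r4,c1): row 4 has {1,2,3,4,5}; column 1 has {1,2,3,4,5}, so it must be 6.

5 1 2 4 3 6 / 3 5 1 6 2 4 / 2 6 3 1 4 5 / 6 2 4 5 1 3 / 4 3 5 2 6 1 / 1 4 6 3 5 2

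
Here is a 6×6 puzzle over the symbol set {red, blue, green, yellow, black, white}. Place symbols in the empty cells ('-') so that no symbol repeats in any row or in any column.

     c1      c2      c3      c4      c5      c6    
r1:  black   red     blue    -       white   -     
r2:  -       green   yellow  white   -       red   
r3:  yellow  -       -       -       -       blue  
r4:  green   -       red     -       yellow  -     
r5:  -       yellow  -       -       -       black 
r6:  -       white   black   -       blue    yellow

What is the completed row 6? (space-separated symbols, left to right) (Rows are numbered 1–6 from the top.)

red white black green blue yellow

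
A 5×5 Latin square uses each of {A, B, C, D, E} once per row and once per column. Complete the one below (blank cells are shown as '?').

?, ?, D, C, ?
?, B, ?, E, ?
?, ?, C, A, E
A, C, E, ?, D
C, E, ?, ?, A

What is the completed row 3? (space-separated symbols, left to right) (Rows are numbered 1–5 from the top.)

(r1,c2) = A
(r1,c5) = B
(r2,c1) = D
(r2,c3) = A
(r2,c5) = C
(r3,c1) = B
(r3,c2) = D

B D C A E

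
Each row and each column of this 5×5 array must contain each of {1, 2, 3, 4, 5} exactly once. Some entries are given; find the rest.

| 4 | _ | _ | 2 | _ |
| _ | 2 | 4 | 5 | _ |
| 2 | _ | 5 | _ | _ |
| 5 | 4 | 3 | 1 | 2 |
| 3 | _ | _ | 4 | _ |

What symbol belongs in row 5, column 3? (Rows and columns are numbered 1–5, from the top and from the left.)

2

(r1,c3): row 1 has {2,4}; column 3 has {3,4,5}, so it must be 1.
(r2,c1): row 2 has {2,4,5}; column 1 has {2,3,4,5}, so it must be 1.
(r2,c5): row 2 has {1,2,4,5}; column 5 has {2}, so it must be 3.
(r3,c4): row 3 has {2,5}; column 4 has {1,2,4,5}, so it must be 3.
(r5,c3): row 5 has {3,4}; column 3 has {1,3,4,5}, so it must be 2.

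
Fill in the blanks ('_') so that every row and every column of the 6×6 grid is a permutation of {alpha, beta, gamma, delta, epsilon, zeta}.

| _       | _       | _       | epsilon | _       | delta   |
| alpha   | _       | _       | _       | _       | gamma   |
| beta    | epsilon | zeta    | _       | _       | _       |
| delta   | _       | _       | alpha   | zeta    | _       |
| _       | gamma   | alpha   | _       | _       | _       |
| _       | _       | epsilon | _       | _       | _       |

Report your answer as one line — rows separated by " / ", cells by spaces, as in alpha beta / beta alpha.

row 3 has {beta,epsilon,zeta}; column 6 has {gamma,delta} — only alpha is left for (r3,c6).
row 4 has {alpha,delta,zeta}; column 2 has {gamma,epsilon} — only beta is left for (r4,c2).
row 4 has {alpha,beta,delta,zeta}; column 3 has {alpha,epsilon,zeta} — only gamma is left for (r4,c3).
row 4 has {alpha,beta,gamma,delta,zeta}; column 6 has {alpha,gamma,delta} — only epsilon is left for (r4,c6).
row 1 has {delta,epsilon}; column 3 has {alpha,gamma,epsilon,zeta} — only beta is left for (r1,c3).
row 2 has {alpha,gamma}; column 3 has {alpha,beta,gamma,epsilon,zeta} — only delta is left for (r2,c3).
row 2 has {alpha,gamma,delta}; column 2 has {beta,gamma,epsilon} — only zeta is left for (r2,c2).
row 2 has {alpha,gamma,delta,zeta}; column 4 has {alpha,epsilon} — only beta is left for (r2,c4).
row 2 has {alpha,beta,gamma,delta,zeta}; column 5 has {zeta} — only epsilon is left for (r2,c5).
row 1 has {beta,delta,epsilon}; column 2 has {beta,gamma,epsilon,zeta} — only alpha is left for (r1,c2).
row 1 has {alpha,beta,delta,epsilon}; column 5 has {epsilon,zeta} — only gamma is left for (r1,c5).
row 3 has {alpha,beta,epsilon,zeta}; column 5 has {gamma,epsilon,zeta} — only delta is left for (r3,c5).
row 5 has {alpha,gamma}; column 5 has {gamma,delta,epsilon,zeta} — only beta is left for (r5,c5).
row 5 has {alpha,beta,gamma}; column 6 has {alpha,gamma,delta,epsilon} — only zeta is left for (r5,c6).
row 6 has {epsilon}; column 2 has {alpha,beta,gamma,epsilon,zeta} — only delta is left for (r6,c2).
row 6 has {delta,epsilon}; column 5 has {beta,gamma,delta,epsilon,zeta} — only alpha is left for (r6,c5).
row 6 has {alpha,delta,epsilon}; column 6 has {alpha,gamma,delta,epsilon,zeta} — only beta is left for (r6,c6).
row 1 has {alpha,beta,gamma,delta,epsilon}; column 1 has {alpha,beta,delta} — only zeta is left for (r1,c1).
row 3 has {alpha,beta,delta,epsilon,zeta}; column 4 has {alpha,beta,epsilon} — only gamma is left for (r3,c4).
row 5 has {alpha,beta,gamma,zeta}; column 1 has {alpha,beta,delta,zeta} — only epsilon is left for (r5,c1).
row 5 has {alpha,beta,gamma,epsilon,zeta}; column 4 has {alpha,beta,gamma,epsilon} — only delta is left for (r5,c4).
row 6 has {alpha,beta,delta,epsilon}; column 1 has {alpha,beta,delta,epsilon,zeta} — only gamma is left for (r6,c1).
row 6 has {alpha,beta,gamma,delta,epsilon}; column 4 has {alpha,beta,gamma,delta,epsilon} — only zeta is left for (r6,c4).

zeta alpha beta epsilon gamma delta / alpha zeta delta beta epsilon gamma / beta epsilon zeta gamma delta alpha / delta beta gamma alpha zeta epsilon / epsilon gamma alpha delta beta zeta / gamma delta epsilon zeta alpha beta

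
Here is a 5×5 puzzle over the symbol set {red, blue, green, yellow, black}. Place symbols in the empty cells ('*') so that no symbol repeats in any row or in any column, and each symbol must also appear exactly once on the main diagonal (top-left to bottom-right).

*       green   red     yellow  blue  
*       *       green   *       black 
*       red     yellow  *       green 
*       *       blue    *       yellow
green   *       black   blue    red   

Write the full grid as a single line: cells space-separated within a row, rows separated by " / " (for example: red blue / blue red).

black green red yellow blue / yellow blue green red black / blue red yellow black green / red black blue green yellow / green yellow black blue red

(r1,c1) = black
(r2,c2) = blue
(r2,c4) = red
(r3,c1) = blue
(r3,c4) = black
(r4,c1) = red
(r4,c2) = black
(r4,c4) = green
(r5,c2) = yellow
(r2,c1) = yellow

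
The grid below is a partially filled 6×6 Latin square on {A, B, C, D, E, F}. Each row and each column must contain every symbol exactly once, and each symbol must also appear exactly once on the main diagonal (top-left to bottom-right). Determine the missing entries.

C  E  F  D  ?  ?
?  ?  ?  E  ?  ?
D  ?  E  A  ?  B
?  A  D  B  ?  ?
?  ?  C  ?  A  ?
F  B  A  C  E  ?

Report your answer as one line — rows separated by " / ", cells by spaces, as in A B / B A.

C E F D B A / A F B E D C / D C E A F B / E A D B C F / B D C F A E / F B A C E D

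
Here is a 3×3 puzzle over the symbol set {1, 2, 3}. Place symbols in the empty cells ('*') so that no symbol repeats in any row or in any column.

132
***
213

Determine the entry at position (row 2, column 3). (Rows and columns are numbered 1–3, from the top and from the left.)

1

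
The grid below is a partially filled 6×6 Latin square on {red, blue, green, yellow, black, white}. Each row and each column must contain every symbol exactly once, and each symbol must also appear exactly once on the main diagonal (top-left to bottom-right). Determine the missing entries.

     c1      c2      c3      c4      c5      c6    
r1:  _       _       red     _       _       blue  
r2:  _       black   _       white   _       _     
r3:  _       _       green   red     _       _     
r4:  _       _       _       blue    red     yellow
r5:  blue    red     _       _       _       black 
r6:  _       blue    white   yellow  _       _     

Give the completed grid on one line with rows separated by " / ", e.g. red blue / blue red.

row 3 has {red,green}; column 6 has {blue,yellow,black} — only white is left for (r3,c6).
row 4 has {red,blue,yellow}; column 3 has {red,green,white} — only black is left for (r4,c3).
row 5 has {red,blue,black}; column 3 has {red,green,black,white} — only yellow is left for (r5,c3).
row 5 has {red,blue,yellow,black}; column 4 has {red,blue,yellow,white} — only green is left for (r5,c4).
row 5 has {red,blue,green,yellow,black}; column 5 has {red}; the diagonal has {blue,green,black} — only white is left for (r5,c5).
row 6 has {blue,yellow,white}; column 6 has {blue,yellow,black,white}; the diagonal has {blue,green,black,white} — only red is left for (r6,c6).
row 1 has {red,blue}; column 1 has {blue}; the diagonal has {red,blue,green,black,white} — only yellow is left for (r1,c1).
row 1 has {red,blue,yellow}; column 4 has {red,blue,green,yellow,white} — only black is left for (r1,c4).
row 1 has {red,blue,yellow,black}; column 5 has {red,white} — only green is left for (r1,c5).
row 2 has {black,white}; column 3 has {red,green,yellow,black,white} — only blue is left for (r2,c3).
row 2 has {blue,black,white}; column 5 has {red,green,white} — only yellow is left for (r2,c5).
row 2 has {blue,yellow,black,white}; column 6 has {red,blue,yellow,black,white} — only green is left for (r2,c6).
row 3 has {red,green,white}; column 1 has {blue,yellow} — only black is left for (r3,c1).
row 3 has {red,green,black,white}; column 2 has {red,blue,black} — only yellow is left for (r3,c2).
row 3 has {red,green,yellow,black,white}; column 5 has {red,green,yellow,white} — only blue is left for (r3,c5).
row 6 has {red,blue,yellow,white}; column 1 has {blue,yellow,black} — only green is left for (r6,c1).
row 6 has {red,blue,green,yellow,white}; column 5 has {red,blue,green,yellow,white} — only black is left for (r6,c5).
row 1 has {red,blue,green,yellow,black}; column 2 has {red,blue,yellow,black} — only white is left for (r1,c2).
row 2 has {blue,green,yellow,black,white}; column 1 has {blue,green,yellow,black} — only red is left for (r2,c1).
row 4 has {red,blue,yellow,black}; column 1 has {red,blue,green,yellow,black} — only white is left for (r4,c1).
row 4 has {red,blue,yellow,black,white}; column 2 has {red,blue,yellow,black,white} — only green is left for (r4,c2).

yellow white red black green blue / red black blue white yellow green / black yellow green red blue white / white green black blue red yellow / blue red yellow green white black / green blue white yellow black red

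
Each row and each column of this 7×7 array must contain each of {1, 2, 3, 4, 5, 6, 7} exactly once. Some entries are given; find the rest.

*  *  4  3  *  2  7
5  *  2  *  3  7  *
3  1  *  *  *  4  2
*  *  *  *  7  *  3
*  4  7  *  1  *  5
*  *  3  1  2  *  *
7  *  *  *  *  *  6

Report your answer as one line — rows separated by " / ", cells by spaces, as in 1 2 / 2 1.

Cell (r2,c2): row 2 has {2,3,5,7}; column 2 has {1,4} → 6.
Cell (r2,c4): row 2 has {2,3,5,6,7}; column 4 has {1,3} → 4.
Cell (r2,c7): row 2 has {2,3,4,5,6,7}; column 7 has {2,3,5,6,7} → 1.
Cell (r6,c7): row 6 has {1,2,3}; column 7 has {1,2,3,5,6,7} → 4.
Cell (r1,c2): row 1 has {2,3,4,7}; column 2 has {1,4,6} → 5.
Cell (r1,c5): row 1 has {2,3,4,5,7}; column 5 has {1,2,3,7} → 6.
Cell (r3,c5): row 3 has {1,2,3,4}; column 5 has {1,2,3,6,7} → 5.
Cell (r4,c2): row 4 has {3,7}; column 2 has {1,4,5,6} → 2.
Cell (r6,c1): row 6 has {1,2,3,4}; column 1 has {3,5,7} → 6.
Cell (r6,c2): row 6 has {1,2,3,4,6}; column 2 has {1,2,4,5,6} → 7.
Cell (r6,c6): row 6 has {1,2,3,4,6,7}; column 6 has {2,4,7} → 5.
Cell (r7,c2): row 7 has {6,7}; column 2 has {1,2,4,5,6,7} → 3.
Cell (r7,c5): row 7 has {3,6,7}; column 5 has {1,2,3,5,6,7} → 4.
Cell (r7,c6): row 7 has {3,4,6,7}; column 6 has {2,4,5,7} → 1.
Cell (r1,c1): row 1 has {2,3,4,5,6,7}; column 1 has {3,5,6,7} → 1.
Cell (r3,c3): row 3 has {1,2,3,4,5}; column 3 has {2,3,4,7} → 6.
Cell (r3,c4): row 3 has {1,2,3,4,5,6}; column 4 has {1,3,4} → 7.
Cell (r4,c1): row 4 has {2,3,7}; column 1 has {1,3,5,6,7} → 4.
Cell (r4,c6): row 4 has {2,3,4,7}; column 6 has {1,2,4,5,7} → 6.
Cell (r5,c1): row 5 has {1,4,5,7}; column 1 has {1,3,4,5,6,7} → 2.
Cell (r5,c4): row 5 has {1,2,4,5,7}; column 4 has {1,3,4,7} → 6.
Cell (r5,c6): row 5 has {1,2,4,5,6,7}; column 6 has {1,2,4,5,6,7} → 3.
Cell (r7,c3): row 7 has {1,3,4,6,7}; column 3 has {2,3,4,6,7} → 5.
Cell (r7,c4): row 7 has {1,3,4,5,6,7}; column 4 has {1,3,4,6,7} → 2.
Cell (r4,c3): row 4 has {2,3,4,6,7}; column 3 has {2,3,4,5,6,7} → 1.
Cell (r4,c4): row 4 has {1,2,3,4,6,7}; column 4 has {1,2,3,4,6,7} → 5.

1 5 4 3 6 2 7 / 5 6 2 4 3 7 1 / 3 1 6 7 5 4 2 / 4 2 1 5 7 6 3 / 2 4 7 6 1 3 5 / 6 7 3 1 2 5 4 / 7 3 5 2 4 1 6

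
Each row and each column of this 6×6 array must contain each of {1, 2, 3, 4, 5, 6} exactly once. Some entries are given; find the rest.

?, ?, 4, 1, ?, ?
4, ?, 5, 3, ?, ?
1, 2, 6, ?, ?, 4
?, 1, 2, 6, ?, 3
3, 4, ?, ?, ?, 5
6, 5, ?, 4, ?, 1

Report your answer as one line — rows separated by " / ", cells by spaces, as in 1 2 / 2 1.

2 3 4 1 5 6 / 4 6 5 3 1 2 / 1 2 6 5 3 4 / 5 1 2 6 4 3 / 3 4 1 2 6 5 / 6 5 3 4 2 1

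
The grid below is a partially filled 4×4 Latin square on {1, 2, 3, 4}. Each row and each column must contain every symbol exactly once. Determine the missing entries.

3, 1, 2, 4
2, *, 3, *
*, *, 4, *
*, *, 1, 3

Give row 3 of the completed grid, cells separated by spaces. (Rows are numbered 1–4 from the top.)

row 2 has {2,3}; column 2 has {1} — only 4 is left for (r2,c2).
row 2 has {2,3,4}; column 4 has {3,4} — only 1 is left for (r2,c4).
row 3 has {4}; column 1 has {2,3} — only 1 is left for (r3,c1).
row 3 has {1,4}; column 4 has {1,3,4} — only 2 is left for (r3,c4).
row 4 has {1,3}; column 1 has {1,2,3} — only 4 is left for (r4,c1).
row 4 has {1,3,4}; column 2 has {1,4} — only 2 is left for (r4,c2).
row 3 has {1,2,4}; column 2 has {1,2,4} — only 3 is left for (r3,c2).

1 3 4 2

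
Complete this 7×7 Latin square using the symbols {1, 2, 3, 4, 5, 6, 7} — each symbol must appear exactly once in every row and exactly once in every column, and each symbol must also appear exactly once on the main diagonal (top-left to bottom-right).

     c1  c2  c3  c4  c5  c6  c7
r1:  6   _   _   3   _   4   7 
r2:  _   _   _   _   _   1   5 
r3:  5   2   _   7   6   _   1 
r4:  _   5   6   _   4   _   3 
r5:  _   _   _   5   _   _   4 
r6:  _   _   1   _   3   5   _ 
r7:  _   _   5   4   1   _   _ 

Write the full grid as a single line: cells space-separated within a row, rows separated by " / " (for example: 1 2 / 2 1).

6 1 2 3 5 4 7 / 4 3 7 6 2 1 5 / 5 2 4 7 6 3 1 / 2 5 6 1 4 7 3 / 1 6 3 5 7 2 4 / 7 4 1 2 3 5 6 / 3 7 5 4 1 6 2

(r1,c2) = 1
(r1,c3) = 2
(r1,c5) = 5
(r3,c6) = 3
(r7,c7) = 2
(r3,c3) = 4
(r4,c4) = 1
(r5,c5) = 7
(r6,c7) = 6
(r2,c2) = 3
(r2,c3) = 7
(r2,c5) = 2
(r5,c2) = 6
(r5,c3) = 3
(r5,c6) = 2
(r6,c4) = 2
(r7,c2) = 7
(r7,c6) = 6
(r2,c1) = 4
(r2,c4) = 6
(r4,c6) = 7
(r5,c1) = 1
(r6,c1) = 7
(r6,c2) = 4
(r7,c1) = 3
(r4,c1) = 2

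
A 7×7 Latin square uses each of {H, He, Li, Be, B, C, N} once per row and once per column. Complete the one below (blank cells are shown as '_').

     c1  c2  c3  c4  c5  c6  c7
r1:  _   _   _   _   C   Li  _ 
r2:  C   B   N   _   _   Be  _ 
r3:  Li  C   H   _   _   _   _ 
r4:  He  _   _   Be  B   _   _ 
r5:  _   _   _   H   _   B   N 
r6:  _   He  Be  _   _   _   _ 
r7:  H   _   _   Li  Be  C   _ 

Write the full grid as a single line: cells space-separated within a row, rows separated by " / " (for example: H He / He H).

At row 2, column 4: row 2 has {Be,B,C,N}; column 4 has {H,Li,Be}; that leaves He.
At row 5, column 1: row 5 has {H,B,N}; column 1 has {H,He,Li,C}; that leaves Be.
At row 5, column 2: row 5 has {H,Be,B,N}; column 2 has {He,B,C}; that leaves Li.
At row 5, column 5: row 5 has {H,Li,Be,B,N}; column 5 has {Be,B,C}; that leaves He.
At row 7, column 2: row 7 has {H,Li,Be,C}; column 2 has {He,Li,B,C}; that leaves N.
At row 3, column 5: row 3 has {H,Li,C}; column 5 has {He,Be,B,C}; that leaves N.
At row 3, column 6: row 3 has {H,Li,C,N}; column 6 has {Li,Be,B,C}; that leaves He.
At row 4, column 2: row 4 has {He,Be,B}; column 2 has {He,Li,B,C,N}; that leaves H.
At row 4, column 6: row 4 has {H,He,Be,B}; column 6 has {He,Li,Be,B,C}; that leaves N.
At row 5, column 3: row 5 has {H,He,Li,Be,B,N}; column 3 has {H,Be,N}; that leaves C.
At row 6, column 6: row 6 has {He,Be}; column 6 has {He,Li,Be,B,C,N}; that leaves H.
At row 1, column 2: row 1 has {Li,C}; column 2 has {H,He,Li,B,C,N}; that leaves Be.
At row 3, column 4: row 3 has {H,He,Li,C,N}; column 4 has {H,He,Li,Be}; that leaves B.
At row 3, column 7: row 3 has {H,He,Li,B,C,N}; column 7 has {N}; that leaves Be.
At row 4, column 3: row 4 has {H,He,Be,B,N}; column 3 has {H,Be,C,N}; that leaves Li.
At row 4, column 7: row 4 has {H,He,Li,Be,B,N}; column 7 has {Be,N}; that leaves C.
At row 6, column 5: row 6 has {H,He,Be}; column 5 has {He,Be,B,C,N}; that leaves Li.
At row 6, column 7: row 6 has {H,He,Li,Be}; column 7 has {Be,C,N}; that leaves B.
At row 7, column 7: row 7 has {H,Li,Be,C,N}; column 7 has {Be,B,C,N}; that leaves He.
At row 1, column 4: row 1 has {Li,Be,C}; column 4 has {H,He,Li,Be,B}; that leaves N.
At row 1, column 7: row 1 has {Li,Be,C,N}; column 7 has {He,Be,B,C,N}; that leaves H.
At row 2, column 5: row 2 has {He,Be,B,C,N}; column 5 has {He,Li,Be,B,C,N}; that leaves H.
At row 2, column 7: row 2 has {H,He,Be,B,C,N}; column 7 has {H,He,Be,B,C,N}; that leaves Li.
At row 6, column 1: row 6 has {H,He,Li,Be,B}; column 1 has {H,He,Li,Be,C}; that leaves N.
At row 6, column 4: row 6 has {H,He,Li,Be,B,N}; column 4 has {H,He,Li,Be,B,N}; that leaves C.
At row 7, column 3: row 7 has {H,He,Li,Be,C,N}; column 3 has {H,Li,Be,C,N}; that leaves B.
At row 1, column 1: row 1 has {H,Li,Be,C,N}; column 1 has {H,He,Li,Be,C,N}; that leaves B.
At row 1, column 3: row 1 has {H,Li,Be,B,C,N}; column 3 has {H,Li,Be,B,C,N}; that leaves He.

B Be He N C Li H / C B N He H Be Li / Li C H B N He Be / He H Li Be B N C / Be Li C H He B N / N He Be C Li H B / H N B Li Be C He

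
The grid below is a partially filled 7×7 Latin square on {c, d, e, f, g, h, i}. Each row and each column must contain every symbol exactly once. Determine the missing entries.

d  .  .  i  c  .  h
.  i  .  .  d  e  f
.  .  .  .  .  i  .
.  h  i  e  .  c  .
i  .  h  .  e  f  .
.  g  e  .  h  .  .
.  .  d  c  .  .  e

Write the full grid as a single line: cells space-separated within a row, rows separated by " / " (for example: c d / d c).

At row 1, column 6: row 1 has {c,d,h,i}; column 6 has {c,e,f,i}; that leaves g.
At row 6, column 6: row 6 has {e,g,h}; column 6 has {c,e,f,g,i}; that leaves d.
At row 7, column 2: row 7 has {c,d,e}; column 2 has {g,h,i}; that leaves f.
At row 7, column 6: row 7 has {c,d,e,f}; column 6 has {c,d,e,f,g,i}; that leaves h.
At row 1, column 2: row 1 has {c,d,g,h,i}; column 2 has {f,g,h,i}; that leaves e.
At row 1, column 3: row 1 has {c,d,e,g,h,i}; column 3 has {d,e,h,i}; that leaves f.
At row 6, column 4: row 6 has {d,e,g,h}; column 4 has {c,e,i}; that leaves f.
At row 7, column 1: row 7 has {c,d,e,f,h}; column 1 has {d,i}; that leaves g.
At row 7, column 5: row 7 has {c,d,e,f,g,h}; column 5 has {c,d,e,h}; that leaves i.
At row 4, column 1: row 4 has {c,e,h,i}; column 1 has {d,g,i}; that leaves f.
At row 4, column 5: row 4 has {c,e,f,h,i}; column 5 has {c,d,e,h,i}; that leaves g.
At row 4, column 7: row 4 has {c,e,f,g,h,i}; column 7 has {e,f,h}; that leaves d.
At row 6, column 1: row 6 has {d,e,f,g,h}; column 1 has {d,f,g,i}; that leaves c.
At row 6, column 7: row 6 has {c,d,e,f,g,h}; column 7 has {d,e,f,h}; that leaves i.
At row 2, column 1: row 2 has {d,e,f,i}; column 1 has {c,d,f,g,i}; that leaves h.
At row 2, column 4: row 2 has {d,e,f,h,i}; column 4 has {c,e,f,i}; that leaves g.
At row 3, column 1: row 3 has {i}; column 1 has {c,d,f,g,h,i}; that leaves e.
At row 3, column 5: row 3 has {e,i}; column 5 has {c,d,e,g,h,i}; that leaves f.
At row 5, column 4: row 5 has {e,f,h,i}; column 4 has {c,e,f,g,i}; that leaves d.
At row 2, column 3: row 2 has {d,e,f,g,h,i}; column 3 has {d,e,f,h,i}; that leaves c.
At row 3, column 3: row 3 has {e,f,i}; column 3 has {c,d,e,f,h,i}; that leaves g.
At row 3, column 4: row 3 has {e,f,g,i}; column 4 has {c,d,e,f,g,i}; that leaves h.
At row 3, column 7: row 3 has {e,f,g,h,i}; column 7 has {d,e,f,h,i}; that leaves c.
At row 5, column 2: row 5 has {d,e,f,h,i}; column 2 has {e,f,g,h,i}; that leaves c.
At row 5, column 7: row 5 has {c,d,e,f,h,i}; column 7 has {c,d,e,f,h,i}; that leaves g.
At row 3, column 2: row 3 has {c,e,f,g,h,i}; column 2 has {c,e,f,g,h,i}; that leaves d.

d e f i c g h / h i c g d e f / e d g h f i c / f h i e g c d / i c h d e f g / c g e f h d i / g f d c i h e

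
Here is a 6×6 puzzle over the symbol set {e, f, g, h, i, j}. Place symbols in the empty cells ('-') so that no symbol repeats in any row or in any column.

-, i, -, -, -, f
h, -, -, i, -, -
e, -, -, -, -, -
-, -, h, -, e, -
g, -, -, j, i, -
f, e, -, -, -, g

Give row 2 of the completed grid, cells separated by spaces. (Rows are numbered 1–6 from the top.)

h j f i g e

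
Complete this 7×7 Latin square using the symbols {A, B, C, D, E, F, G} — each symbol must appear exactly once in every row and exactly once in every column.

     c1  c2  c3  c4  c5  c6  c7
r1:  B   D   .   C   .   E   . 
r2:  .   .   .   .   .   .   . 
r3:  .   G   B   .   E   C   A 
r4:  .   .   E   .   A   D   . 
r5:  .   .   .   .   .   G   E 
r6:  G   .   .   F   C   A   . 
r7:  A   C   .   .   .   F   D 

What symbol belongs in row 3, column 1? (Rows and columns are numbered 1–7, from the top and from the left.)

F

Cell (r2,c6): row 2 is empty so far; column 6 has {A,C,D,E,F,G} → B.
Cell (r3,c4): row 3 has {A,B,C,E,G}; column 4 has {C,F} → D.
Cell (r6,c3): row 6 has {A,C,F,G}; column 3 has {B,E} → D.
Cell (r6,c7): row 6 has {A,C,D,F,G}; column 7 has {A,D,E} → B.
Cell (r7,c3): row 7 has {A,C,D,F}; column 3 has {B,D,E} → G.
Cell (r7,c5): row 7 has {A,C,D,F,G}; column 5 has {A,C,E} → B.
Cell (r3,c1): row 3 has {A,B,C,D,E,G}; column 1 has {A,B,G} → F.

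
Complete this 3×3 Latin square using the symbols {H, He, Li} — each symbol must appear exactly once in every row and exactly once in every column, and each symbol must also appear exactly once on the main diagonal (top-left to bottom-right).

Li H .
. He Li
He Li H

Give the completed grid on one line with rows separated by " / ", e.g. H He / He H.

Li H He / H He Li / He Li H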